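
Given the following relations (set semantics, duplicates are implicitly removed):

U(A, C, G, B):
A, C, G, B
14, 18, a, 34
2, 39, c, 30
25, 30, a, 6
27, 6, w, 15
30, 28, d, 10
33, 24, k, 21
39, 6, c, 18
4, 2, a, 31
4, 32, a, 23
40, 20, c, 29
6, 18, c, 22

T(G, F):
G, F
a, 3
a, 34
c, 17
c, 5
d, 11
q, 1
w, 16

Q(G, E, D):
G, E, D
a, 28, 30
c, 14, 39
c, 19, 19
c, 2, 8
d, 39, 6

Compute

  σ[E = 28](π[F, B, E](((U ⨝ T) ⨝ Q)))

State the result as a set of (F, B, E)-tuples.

{(3, 23, 28), (3, 31, 28), (3, 34, 28), (3, 6, 28), (34, 23, 28), (34, 31, 28), (34, 34, 28), (34, 6, 28)}

Natural join on G: {(14, 18, a, 34, 3), (14, 18, a, 34, 34), (2, 39, c, 30, 17), (2, 39, c, 30, 5), (25, 30, a, 6, 3), (25, 30, a, 6, 34), (27, 6, w, 15, 16), (30, 28, d, 10, 11), (39, 6, c, 18, 17), (39, 6, c, 18, 5), (4, 2, a, 31, 3), (4, 2, a, 31, 34), (4, 32, a, 23, 3), (4, 32, a, 23, 34), (40, 20, c, 29, 17), (40, 20, c, 29, 5), (6, 18, c, 22, 17), (6, 18, c, 22, 5)}
Natural join on G: {(14, 18, a, 34, 3, 28, 30), (14, 18, a, 34, 34, 28, 30), (2, 39, c, 30, 17, 14, 39), (2, 39, c, 30, 17, 19, 19), (2, 39, c, 30, 17, 2, 8), (2, 39, c, 30, 5, 14, 39), (2, 39, c, 30, 5, 19, 19), (2, 39, c, 30, 5, 2, 8), (25, 30, a, 6, 3, 28, 30), (25, 30, a, 6, 34, 28, 30), (30, 28, d, 10, 11, 39, 6), (39, 6, c, 18, 17, 14, 39), (39, 6, c, 18, 17, 19, 19), (39, 6, c, 18, 17, 2, 8), (39, 6, c, 18, 5, 14, 39), (39, 6, c, 18, 5, 19, 19), (39, 6, c, 18, 5, 2, 8), (4, 2, a, 31, 3, 28, 30), (4, 2, a, 31, 34, 28, 30), (4, 32, a, 23, 3, 28, 30), (4, 32, a, 23, 34, 28, 30), (40, 20, c, 29, 17, 14, 39), (40, 20, c, 29, 17, 19, 19), (40, 20, c, 29, 17, 2, 8), (40, 20, c, 29, 5, 14, 39), (40, 20, c, 29, 5, 19, 19), (40, 20, c, 29, 5, 2, 8), (6, 18, c, 22, 17, 14, 39), (6, 18, c, 22, 17, 19, 19), (6, 18, c, 22, 17, 2, 8), (6, 18, c, 22, 5, 14, 39), (6, 18, c, 22, 5, 19, 19), (6, 18, c, 22, 5, 2, 8)}
π[F, B, E]: project onto (F, B, E) → {(11, 10, 39), (17, 18, 14), (17, 18, 19), (17, 18, 2), (17, 22, 14), (17, 22, 19), (17, 22, 2), (17, 29, 14), (17, 29, 19), (17, 29, 2), (17, 30, 14), (17, 30, 19), (17, 30, 2), (3, 23, 28), (3, 31, 28), (3, 34, 28), (3, 6, 28), (34, 23, 28), (34, 31, 28), (34, 34, 28), (34, 6, 28), (5, 18, 14), (5, 18, 19), (5, 18, 2), (5, 22, 14), (5, 22, 19), (5, 22, 2), (5, 29, 14), (5, 29, 19), (5, 29, 2), (5, 30, 14), (5, 30, 19), (5, 30, 2)}
σ[E = 28]: keep tuples satisfying E = 28 → {(3, 23, 28), (3, 31, 28), (3, 34, 28), (3, 6, 28), (34, 23, 28), (34, 31, 28), (34, 34, 28), (34, 6, 28)}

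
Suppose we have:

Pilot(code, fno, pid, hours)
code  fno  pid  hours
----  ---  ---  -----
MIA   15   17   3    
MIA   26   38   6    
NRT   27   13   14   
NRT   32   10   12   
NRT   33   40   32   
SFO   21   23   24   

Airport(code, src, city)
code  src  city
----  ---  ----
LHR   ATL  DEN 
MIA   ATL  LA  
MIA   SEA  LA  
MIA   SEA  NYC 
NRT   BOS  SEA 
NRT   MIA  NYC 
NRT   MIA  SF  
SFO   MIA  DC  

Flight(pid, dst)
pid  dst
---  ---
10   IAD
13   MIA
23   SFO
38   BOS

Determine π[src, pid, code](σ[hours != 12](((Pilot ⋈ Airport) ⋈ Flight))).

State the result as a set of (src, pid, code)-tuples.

{(ATL, 38, MIA), (BOS, 13, NRT), (MIA, 13, NRT), (MIA, 23, SFO), (SEA, 38, MIA)}

Natural join on code: {(MIA, 15, 17, 3, ATL, LA), (MIA, 15, 17, 3, SEA, LA), (MIA, 15, 17, 3, SEA, NYC), (MIA, 26, 38, 6, ATL, LA), (MIA, 26, 38, 6, SEA, LA), (MIA, 26, 38, 6, SEA, NYC), (NRT, 27, 13, 14, BOS, SEA), (NRT, 27, 13, 14, MIA, NYC), (NRT, 27, 13, 14, MIA, SF), (NRT, 32, 10, 12, BOS, SEA), (NRT, 32, 10, 12, MIA, NYC), (NRT, 32, 10, 12, MIA, SF), (NRT, 33, 40, 32, BOS, SEA), (NRT, 33, 40, 32, MIA, NYC), (NRT, 33, 40, 32, MIA, SF), (SFO, 21, 23, 24, MIA, DC)}
Natural join on pid: {(MIA, 26, 38, 6, ATL, LA, BOS), (MIA, 26, 38, 6, SEA, LA, BOS), (MIA, 26, 38, 6, SEA, NYC, BOS), (NRT, 27, 13, 14, BOS, SEA, MIA), (NRT, 27, 13, 14, MIA, NYC, MIA), (NRT, 27, 13, 14, MIA, SF, MIA), (NRT, 32, 10, 12, BOS, SEA, IAD), (NRT, 32, 10, 12, MIA, NYC, IAD), (NRT, 32, 10, 12, MIA, SF, IAD), (SFO, 21, 23, 24, MIA, DC, SFO)}
Apply σ_{hours != 12}; surviving tuples: {(MIA, 26, 38, 6, ATL, LA, BOS), (MIA, 26, 38, 6, SEA, LA, BOS), (MIA, 26, 38, 6, SEA, NYC, BOS), (NRT, 27, 13, 14, BOS, SEA, MIA), (NRT, 27, 13, 14, MIA, NYC, MIA), (NRT, 27, 13, 14, MIA, SF, MIA), (SFO, 21, 23, 24, MIA, DC, SFO)}
π[src, pid, code]: project onto (src, pid, code) (2 duplicate(s) eliminated) → {(ATL, 38, MIA), (BOS, 13, NRT), (MIA, 13, NRT), (MIA, 23, SFO), (SEA, 38, MIA)}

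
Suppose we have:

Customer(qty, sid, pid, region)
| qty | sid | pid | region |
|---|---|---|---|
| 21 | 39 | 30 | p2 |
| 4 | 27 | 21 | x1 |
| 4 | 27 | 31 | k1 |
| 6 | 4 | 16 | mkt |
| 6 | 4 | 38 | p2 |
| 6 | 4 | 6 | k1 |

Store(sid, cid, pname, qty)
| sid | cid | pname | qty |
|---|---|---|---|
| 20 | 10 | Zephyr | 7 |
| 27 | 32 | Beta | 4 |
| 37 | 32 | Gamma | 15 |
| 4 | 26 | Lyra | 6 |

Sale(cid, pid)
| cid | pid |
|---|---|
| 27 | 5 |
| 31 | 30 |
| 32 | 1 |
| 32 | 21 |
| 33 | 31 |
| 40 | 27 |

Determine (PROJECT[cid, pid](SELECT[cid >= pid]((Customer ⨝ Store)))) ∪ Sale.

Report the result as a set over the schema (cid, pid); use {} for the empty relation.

Joining Customer and Store on qty, sid yields {(4, 27, 21, x1, 32, Beta), (4, 27, 31, k1, 32, Beta), (6, 4, 16, mkt, 26, Lyra), (6, 4, 38, p2, 26, Lyra), (6, 4, 6, k1, 26, Lyra)}.
Selection cid >= pid: {(4, 27, 21, x1, 32, Beta), (4, 27, 31, k1, 32, Beta), (6, 4, 16, mkt, 26, Lyra), (6, 4, 6, k1, 26, Lyra)}
π[cid, pid]: project onto (cid, pid) → {(26, 16), (26, 6), (32, 21), (32, 31)}
Union: {(26, 16), (26, 6), (32, 21), (32, 31)} with {(27, 5), (31, 30), (32, 1), (32, 21), (33, 31), (40, 27)} → {(26, 16), (26, 6), (27, 5), (31, 30), (32, 1), (32, 21), (32, 31), (33, 31), (40, 27)}

{(26, 16), (26, 6), (27, 5), (31, 30), (32, 1), (32, 21), (32, 31), (33, 31), (40, 27)}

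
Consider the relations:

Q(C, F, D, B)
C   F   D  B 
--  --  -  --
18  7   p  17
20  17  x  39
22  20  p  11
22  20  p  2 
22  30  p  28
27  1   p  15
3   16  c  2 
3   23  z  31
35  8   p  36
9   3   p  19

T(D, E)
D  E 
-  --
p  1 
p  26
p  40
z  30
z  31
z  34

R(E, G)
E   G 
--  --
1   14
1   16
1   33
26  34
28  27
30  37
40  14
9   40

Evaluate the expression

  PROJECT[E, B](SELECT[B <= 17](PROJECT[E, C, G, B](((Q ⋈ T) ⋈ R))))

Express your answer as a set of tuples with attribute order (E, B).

{(1, 11), (1, 15), (1, 17), (1, 2), (26, 11), (26, 15), (26, 17), (26, 2), (40, 11), (40, 15), (40, 17), (40, 2)}

Q ⋈ T (natural join on D): {(18, 7, p, 17, 1), (18, 7, p, 17, 26), (18, 7, p, 17, 40), (22, 20, p, 11, 1), (22, 20, p, 11, 26), (22, 20, p, 11, 40), (22, 20, p, 2, 1), (22, 20, p, 2, 26), (22, 20, p, 2, 40), (22, 30, p, 28, 1), (22, 30, p, 28, 26), (22, 30, p, 28, 40), (27, 1, p, 15, 1), (27, 1, p, 15, 26), (27, 1, p, 15, 40), (3, 23, z, 31, 30), (3, 23, z, 31, 31), (3, 23, z, 31, 34), (35, 8, p, 36, 1), (35, 8, p, 36, 26), (35, 8, p, 36, 40), (9, 3, p, 19, 1), (9, 3, p, 19, 26), (9, 3, p, 19, 40)}
(Q ⋈ T) ⋈ R (natural join on E): {(18, 7, p, 17, 1, 14), (18, 7, p, 17, 1, 16), (18, 7, p, 17, 1, 33), (18, 7, p, 17, 26, 34), (18, 7, p, 17, 40, 14), (22, 20, p, 11, 1, 14), (22, 20, p, 11, 1, 16), (22, 20, p, 11, 1, 33), (22, 20, p, 11, 26, 34), (22, 20, p, 11, 40, 14), (22, 20, p, 2, 1, 14), (22, 20, p, 2, 1, 16), (22, 20, p, 2, 1, 33), (22, 20, p, 2, 26, 34), (22, 20, p, 2, 40, 14), (22, 30, p, 28, 1, 14), (22, 30, p, 28, 1, 16), (22, 30, p, 28, 1, 33), (22, 30, p, 28, 26, 34), (22, 30, p, 28, 40, 14), (27, 1, p, 15, 1, 14), (27, 1, p, 15, 1, 16), (27, 1, p, 15, 1, 33), (27, 1, p, 15, 26, 34), (27, 1, p, 15, 40, 14), (3, 23, z, 31, 30, 37), (35, 8, p, 36, 1, 14), (35, 8, p, 36, 1, 16), (35, 8, p, 36, 1, 33), (35, 8, p, 36, 26, 34), (35, 8, p, 36, 40, 14), (9, 3, p, 19, 1, 14), (9, 3, p, 19, 1, 16), (9, 3, p, 19, 1, 33), (9, 3, p, 19, 26, 34), (9, 3, p, 19, 40, 14)}
Keep only column(s) E, C, G, B: {(1, 18, 14, 17), (1, 18, 16, 17), (1, 18, 33, 17), (1, 22, 14, 11), (1, 22, 14, 2), (1, 22, 14, 28), (1, 22, 16, 11), (1, 22, 16, 2), (1, 22, 16, 28), (1, 22, 33, 11), (1, 22, 33, 2), (1, 22, 33, 28), (1, 27, 14, 15), (1, 27, 16, 15), (1, 27, 33, 15), (1, 35, 14, 36), (1, 35, 16, 36), (1, 35, 33, 36), (1, 9, 14, 19), (1, 9, 16, 19), (1, 9, 33, 19), (26, 18, 34, 17), (26, 22, 34, 11), (26, 22, 34, 2), (26, 22, 34, 28), (26, 27, 34, 15), (26, 35, 34, 36), (26, 9, 34, 19), (30, 3, 37, 31), (40, 18, 14, 17), (40, 22, 14, 11), (40, 22, 14, 2), (40, 22, 14, 28), (40, 27, 14, 15), (40, 35, 14, 36), (40, 9, 14, 19)}
Selection B <= 17: {(1, 18, 14, 17), (1, 18, 16, 17), (1, 18, 33, 17), (1, 22, 14, 11), (1, 22, 14, 2), (1, 22, 16, 11), (1, 22, 16, 2), (1, 22, 33, 11), (1, 22, 33, 2), (1, 27, 14, 15), (1, 27, 16, 15), (1, 27, 33, 15), (26, 18, 34, 17), (26, 22, 34, 11), (26, 22, 34, 2), (26, 27, 34, 15), (40, 18, 14, 17), (40, 22, 14, 11), (40, 22, 14, 2), (40, 27, 14, 15)}
Keep only column(s) E, B (8 duplicate(s) eliminated): {(1, 11), (1, 15), (1, 17), (1, 2), (26, 11), (26, 15), (26, 17), (26, 2), (40, 11), (40, 15), (40, 17), (40, 2)}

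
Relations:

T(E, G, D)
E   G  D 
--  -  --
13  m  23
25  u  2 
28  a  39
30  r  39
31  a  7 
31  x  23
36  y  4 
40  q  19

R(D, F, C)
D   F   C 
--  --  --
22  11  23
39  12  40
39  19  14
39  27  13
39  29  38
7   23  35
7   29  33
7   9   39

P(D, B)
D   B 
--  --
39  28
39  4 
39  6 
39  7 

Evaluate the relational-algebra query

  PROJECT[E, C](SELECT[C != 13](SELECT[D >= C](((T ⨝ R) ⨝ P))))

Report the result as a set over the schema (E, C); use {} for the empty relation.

Natural join on D: {(28, a, 39, 12, 40), (28, a, 39, 19, 14), (28, a, 39, 27, 13), (28, a, 39, 29, 38), (30, r, 39, 12, 40), (30, r, 39, 19, 14), (30, r, 39, 27, 13), (30, r, 39, 29, 38), (31, a, 7, 23, 35), (31, a, 7, 29, 33), (31, a, 7, 9, 39)}
Natural join on D: {(28, a, 39, 12, 40, 28), (28, a, 39, 12, 40, 4), (28, a, 39, 12, 40, 6), (28, a, 39, 12, 40, 7), (28, a, 39, 19, 14, 28), (28, a, 39, 19, 14, 4), (28, a, 39, 19, 14, 6), (28, a, 39, 19, 14, 7), (28, a, 39, 27, 13, 28), (28, a, 39, 27, 13, 4), (28, a, 39, 27, 13, 6), (28, a, 39, 27, 13, 7), (28, a, 39, 29, 38, 28), (28, a, 39, 29, 38, 4), (28, a, 39, 29, 38, 6), (28, a, 39, 29, 38, 7), (30, r, 39, 12, 40, 28), (30, r, 39, 12, 40, 4), (30, r, 39, 12, 40, 6), (30, r, 39, 12, 40, 7), (30, r, 39, 19, 14, 28), (30, r, 39, 19, 14, 4), (30, r, 39, 19, 14, 6), (30, r, 39, 19, 14, 7), (30, r, 39, 27, 13, 28), (30, r, 39, 27, 13, 4), (30, r, 39, 27, 13, 6), (30, r, 39, 27, 13, 7), (30, r, 39, 29, 38, 28), (30, r, 39, 29, 38, 4), (30, r, 39, 29, 38, 6), (30, r, 39, 29, 38, 7)}
Selection D >= C: {(28, a, 39, 19, 14, 28), (28, a, 39, 19, 14, 4), (28, a, 39, 19, 14, 6), (28, a, 39, 19, 14, 7), (28, a, 39, 27, 13, 28), (28, a, 39, 27, 13, 4), (28, a, 39, 27, 13, 6), (28, a, 39, 27, 13, 7), (28, a, 39, 29, 38, 28), (28, a, 39, 29, 38, 4), (28, a, 39, 29, 38, 6), (28, a, 39, 29, 38, 7), (30, r, 39, 19, 14, 28), (30, r, 39, 19, 14, 4), (30, r, 39, 19, 14, 6), (30, r, 39, 19, 14, 7), (30, r, 39, 27, 13, 28), (30, r, 39, 27, 13, 4), (30, r, 39, 27, 13, 6), (30, r, 39, 27, 13, 7), (30, r, 39, 29, 38, 28), (30, r, 39, 29, 38, 4), (30, r, 39, 29, 38, 6), (30, r, 39, 29, 38, 7)}
Selection C != 13: {(28, a, 39, 19, 14, 28), (28, a, 39, 19, 14, 4), (28, a, 39, 19, 14, 6), (28, a, 39, 19, 14, 7), (28, a, 39, 29, 38, 28), (28, a, 39, 29, 38, 4), (28, a, 39, 29, 38, 6), (28, a, 39, 29, 38, 7), (30, r, 39, 19, 14, 28), (30, r, 39, 19, 14, 4), (30, r, 39, 19, 14, 6), (30, r, 39, 19, 14, 7), (30, r, 39, 29, 38, 28), (30, r, 39, 29, 38, 4), (30, r, 39, 29, 38, 6), (30, r, 39, 29, 38, 7)}
Projecting to E, C (12 duplicate(s) eliminated): {(28, 14), (28, 38), (30, 14), (30, 38)}

{(28, 14), (28, 38), (30, 14), (30, 38)}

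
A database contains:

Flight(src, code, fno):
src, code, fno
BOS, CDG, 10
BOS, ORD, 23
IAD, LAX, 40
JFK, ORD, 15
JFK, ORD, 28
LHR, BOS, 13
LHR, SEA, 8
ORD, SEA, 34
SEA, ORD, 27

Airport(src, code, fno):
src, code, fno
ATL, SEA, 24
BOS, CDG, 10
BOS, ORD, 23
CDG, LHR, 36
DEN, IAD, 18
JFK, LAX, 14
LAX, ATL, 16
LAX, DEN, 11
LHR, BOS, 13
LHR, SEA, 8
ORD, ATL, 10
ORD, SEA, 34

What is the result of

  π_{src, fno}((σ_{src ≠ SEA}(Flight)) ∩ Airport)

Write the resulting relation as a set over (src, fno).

{(BOS, 10), (BOS, 23), (LHR, 13), (LHR, 8), (ORD, 34)}

σ[src ≠ SEA]: keep tuples satisfying src ≠ SEA → {(BOS, CDG, 10), (BOS, ORD, 23), (IAD, LAX, 40), (JFK, ORD, 15), (JFK, ORD, 28), (LHR, BOS, 13), (LHR, SEA, 8), (ORD, SEA, 34)}
Set intersection of the two operands is {(BOS, CDG, 10), (BOS, ORD, 23), (LHR, BOS, 13), (LHR, SEA, 8), (ORD, SEA, 34)}.
Keep only column(s) src, fno: {(BOS, 10), (BOS, 23), (LHR, 13), (LHR, 8), (ORD, 34)}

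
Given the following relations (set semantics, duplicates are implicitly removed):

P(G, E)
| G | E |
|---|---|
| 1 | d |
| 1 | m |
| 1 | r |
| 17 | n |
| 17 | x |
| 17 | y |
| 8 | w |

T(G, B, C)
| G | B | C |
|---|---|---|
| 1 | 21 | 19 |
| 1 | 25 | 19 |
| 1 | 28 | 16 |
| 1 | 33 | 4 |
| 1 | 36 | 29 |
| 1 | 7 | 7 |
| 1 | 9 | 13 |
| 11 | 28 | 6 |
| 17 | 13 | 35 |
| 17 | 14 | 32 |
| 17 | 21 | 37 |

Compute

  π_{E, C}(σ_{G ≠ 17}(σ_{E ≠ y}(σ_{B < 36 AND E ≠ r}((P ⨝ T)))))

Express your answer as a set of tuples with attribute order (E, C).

Natural join on G: {(1, d, 21, 19), (1, d, 25, 19), (1, d, 28, 16), (1, d, 33, 4), (1, d, 36, 29), (1, d, 7, 7), (1, d, 9, 13), (1, m, 21, 19), (1, m, 25, 19), (1, m, 28, 16), (1, m, 33, 4), (1, m, 36, 29), (1, m, 7, 7), (1, m, 9, 13), (1, r, 21, 19), (1, r, 25, 19), (1, r, 28, 16), (1, r, 33, 4), (1, r, 36, 29), (1, r, 7, 7), (1, r, 9, 13), (17, n, 13, 35), (17, n, 14, 32), (17, n, 21, 37), (17, x, 13, 35), (17, x, 14, 32), (17, x, 21, 37), (17, y, 13, 35), (17, y, 14, 32), (17, y, 21, 37)}
Filtering on B < 36 AND E ≠ r leaves {(1, d, 21, 19), (1, d, 25, 19), (1, d, 28, 16), (1, d, 33, 4), (1, d, 7, 7), (1, d, 9, 13), (1, m, 21, 19), (1, m, 25, 19), (1, m, 28, 16), (1, m, 33, 4), (1, m, 7, 7), (1, m, 9, 13), (17, n, 13, 35), (17, n, 14, 32), (17, n, 21, 37), (17, x, 13, 35), (17, x, 14, 32), (17, x, 21, 37), (17, y, 13, 35), (17, y, 14, 32), (17, y, 21, 37)}.
Filtering on E ≠ y leaves {(1, d, 21, 19), (1, d, 25, 19), (1, d, 28, 16), (1, d, 33, 4), (1, d, 7, 7), (1, d, 9, 13), (1, m, 21, 19), (1, m, 25, 19), (1, m, 28, 16), (1, m, 33, 4), (1, m, 7, 7), (1, m, 9, 13), (17, n, 13, 35), (17, n, 14, 32), (17, n, 21, 37), (17, x, 13, 35), (17, x, 14, 32), (17, x, 21, 37)}.
Filtering on G ≠ 17 leaves {(1, d, 21, 19), (1, d, 25, 19), (1, d, 28, 16), (1, d, 33, 4), (1, d, 7, 7), (1, d, 9, 13), (1, m, 21, 19), (1, m, 25, 19), (1, m, 28, 16), (1, m, 33, 4), (1, m, 7, 7), (1, m, 9, 13)}.
Projecting to E, C (2 duplicate(s) eliminated): {(d, 13), (d, 16), (d, 19), (d, 4), (d, 7), (m, 13), (m, 16), (m, 19), (m, 4), (m, 7)}

{(d, 13), (d, 16), (d, 19), (d, 4), (d, 7), (m, 13), (m, 16), (m, 19), (m, 4), (m, 7)}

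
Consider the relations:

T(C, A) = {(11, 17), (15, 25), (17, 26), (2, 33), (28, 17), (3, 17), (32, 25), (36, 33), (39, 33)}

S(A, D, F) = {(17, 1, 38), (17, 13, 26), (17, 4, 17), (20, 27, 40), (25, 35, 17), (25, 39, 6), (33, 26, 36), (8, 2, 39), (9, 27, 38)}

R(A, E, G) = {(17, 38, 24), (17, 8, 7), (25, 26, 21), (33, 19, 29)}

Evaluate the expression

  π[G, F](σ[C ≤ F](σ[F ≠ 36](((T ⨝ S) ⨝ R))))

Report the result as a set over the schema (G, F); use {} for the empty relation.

Natural join on A: {(11, 17, 1, 38), (11, 17, 13, 26), (11, 17, 4, 17), (15, 25, 35, 17), (15, 25, 39, 6), (2, 33, 26, 36), (28, 17, 1, 38), (28, 17, 13, 26), (28, 17, 4, 17), (3, 17, 1, 38), (3, 17, 13, 26), (3, 17, 4, 17), (32, 25, 35, 17), (32, 25, 39, 6), (36, 33, 26, 36), (39, 33, 26, 36)}
Natural join on A: {(11, 17, 1, 38, 38, 24), (11, 17, 1, 38, 8, 7), (11, 17, 13, 26, 38, 24), (11, 17, 13, 26, 8, 7), (11, 17, 4, 17, 38, 24), (11, 17, 4, 17, 8, 7), (15, 25, 35, 17, 26, 21), (15, 25, 39, 6, 26, 21), (2, 33, 26, 36, 19, 29), (28, 17, 1, 38, 38, 24), (28, 17, 1, 38, 8, 7), (28, 17, 13, 26, 38, 24), (28, 17, 13, 26, 8, 7), (28, 17, 4, 17, 38, 24), (28, 17, 4, 17, 8, 7), (3, 17, 1, 38, 38, 24), (3, 17, 1, 38, 8, 7), (3, 17, 13, 26, 38, 24), (3, 17, 13, 26, 8, 7), (3, 17, 4, 17, 38, 24), (3, 17, 4, 17, 8, 7), (32, 25, 35, 17, 26, 21), (32, 25, 39, 6, 26, 21), (36, 33, 26, 36, 19, 29), (39, 33, 26, 36, 19, 29)}
Apply σ_{F ≠ 36}; surviving tuples: {(11, 17, 1, 38, 38, 24), (11, 17, 1, 38, 8, 7), (11, 17, 13, 26, 38, 24), (11, 17, 13, 26, 8, 7), (11, 17, 4, 17, 38, 24), (11, 17, 4, 17, 8, 7), (15, 25, 35, 17, 26, 21), (15, 25, 39, 6, 26, 21), (28, 17, 1, 38, 38, 24), (28, 17, 1, 38, 8, 7), (28, 17, 13, 26, 38, 24), (28, 17, 13, 26, 8, 7), (28, 17, 4, 17, 38, 24), (28, 17, 4, 17, 8, 7), (3, 17, 1, 38, 38, 24), (3, 17, 1, 38, 8, 7), (3, 17, 13, 26, 38, 24), (3, 17, 13, 26, 8, 7), (3, 17, 4, 17, 38, 24), (3, 17, 4, 17, 8, 7), (32, 25, 35, 17, 26, 21), (32, 25, 39, 6, 26, 21)}
Apply σ_{C ≤ F}; surviving tuples: {(11, 17, 1, 38, 38, 24), (11, 17, 1, 38, 8, 7), (11, 17, 13, 26, 38, 24), (11, 17, 13, 26, 8, 7), (11, 17, 4, 17, 38, 24), (11, 17, 4, 17, 8, 7), (15, 25, 35, 17, 26, 21), (28, 17, 1, 38, 38, 24), (28, 17, 1, 38, 8, 7), (3, 17, 1, 38, 38, 24), (3, 17, 1, 38, 8, 7), (3, 17, 13, 26, 38, 24), (3, 17, 13, 26, 8, 7), (3, 17, 4, 17, 38, 24), (3, 17, 4, 17, 8, 7)}
Projecting to G, F (8 duplicate(s) eliminated): {(21, 17), (24, 17), (24, 26), (24, 38), (7, 17), (7, 26), (7, 38)}

{(21, 17), (24, 17), (24, 26), (24, 38), (7, 17), (7, 26), (7, 38)}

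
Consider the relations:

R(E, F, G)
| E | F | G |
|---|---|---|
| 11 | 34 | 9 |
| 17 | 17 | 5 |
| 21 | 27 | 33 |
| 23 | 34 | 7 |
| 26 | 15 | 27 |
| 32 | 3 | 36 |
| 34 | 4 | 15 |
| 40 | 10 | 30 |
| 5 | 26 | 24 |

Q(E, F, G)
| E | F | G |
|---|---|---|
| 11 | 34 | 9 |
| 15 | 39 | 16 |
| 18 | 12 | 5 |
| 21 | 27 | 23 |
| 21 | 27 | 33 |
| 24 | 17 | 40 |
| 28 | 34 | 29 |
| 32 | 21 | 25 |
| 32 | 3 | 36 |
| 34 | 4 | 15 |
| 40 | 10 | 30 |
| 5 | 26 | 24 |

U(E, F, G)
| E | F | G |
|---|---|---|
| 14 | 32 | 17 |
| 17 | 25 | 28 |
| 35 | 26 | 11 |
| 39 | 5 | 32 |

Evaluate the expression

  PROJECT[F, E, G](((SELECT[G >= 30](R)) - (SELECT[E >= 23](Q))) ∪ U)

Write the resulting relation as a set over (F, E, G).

{(25, 17, 28), (26, 35, 11), (27, 21, 33), (32, 14, 17), (5, 39, 32)}

Apply σ_{G >= 30}; surviving tuples: {(21, 27, 33), (32, 3, 36), (40, 10, 30)}
Apply σ_{E >= 23}; surviving tuples: {(24, 17, 40), (28, 34, 29), (32, 21, 25), (32, 3, 36), (34, 4, 15), (40, 10, 30)}
Set difference of the two operands is {(21, 27, 33)}.
Set union of the two operands is {(14, 32, 17), (17, 25, 28), (21, 27, 33), (35, 26, 11), (39, 5, 32)}.
Projecting to F, E, G: {(25, 17, 28), (26, 35, 11), (27, 21, 33), (32, 14, 17), (5, 39, 32)}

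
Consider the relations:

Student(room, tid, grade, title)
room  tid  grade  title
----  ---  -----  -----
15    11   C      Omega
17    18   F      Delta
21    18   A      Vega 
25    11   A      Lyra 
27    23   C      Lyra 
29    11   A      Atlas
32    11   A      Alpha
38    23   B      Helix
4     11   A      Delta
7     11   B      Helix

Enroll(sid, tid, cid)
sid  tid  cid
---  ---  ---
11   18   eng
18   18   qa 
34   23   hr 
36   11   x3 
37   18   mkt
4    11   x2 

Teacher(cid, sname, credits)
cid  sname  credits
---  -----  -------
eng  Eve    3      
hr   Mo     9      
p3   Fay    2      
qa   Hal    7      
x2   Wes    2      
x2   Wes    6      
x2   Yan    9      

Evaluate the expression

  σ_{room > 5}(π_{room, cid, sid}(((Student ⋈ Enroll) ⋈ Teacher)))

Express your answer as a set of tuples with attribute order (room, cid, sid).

{(15, x2, 4), (17, eng, 11), (17, qa, 18), (21, eng, 11), (21, qa, 18), (25, x2, 4), (27, hr, 34), (29, x2, 4), (32, x2, 4), (38, hr, 34), (7, x2, 4)}

Student ⋈ Enroll (natural join on tid): {(15, 11, C, Omega, 36, x3), (15, 11, C, Omega, 4, x2), (17, 18, F, Delta, 11, eng), (17, 18, F, Delta, 18, qa), (17, 18, F, Delta, 37, mkt), (21, 18, A, Vega, 11, eng), (21, 18, A, Vega, 18, qa), (21, 18, A, Vega, 37, mkt), (25, 11, A, Lyra, 36, x3), (25, 11, A, Lyra, 4, x2), (27, 23, C, Lyra, 34, hr), (29, 11, A, Atlas, 36, x3), (29, 11, A, Atlas, 4, x2), (32, 11, A, Alpha, 36, x3), (32, 11, A, Alpha, 4, x2), (38, 23, B, Helix, 34, hr), (4, 11, A, Delta, 36, x3), (4, 11, A, Delta, 4, x2), (7, 11, B, Helix, 36, x3), (7, 11, B, Helix, 4, x2)}
(Student ⋈ Enroll) ⋈ Teacher (natural join on cid): {(15, 11, C, Omega, 4, x2, Wes, 2), (15, 11, C, Omega, 4, x2, Wes, 6), (15, 11, C, Omega, 4, x2, Yan, 9), (17, 18, F, Delta, 11, eng, Eve, 3), (17, 18, F, Delta, 18, qa, Hal, 7), (21, 18, A, Vega, 11, eng, Eve, 3), (21, 18, A, Vega, 18, qa, Hal, 7), (25, 11, A, Lyra, 4, x2, Wes, 2), (25, 11, A, Lyra, 4, x2, Wes, 6), (25, 11, A, Lyra, 4, x2, Yan, 9), (27, 23, C, Lyra, 34, hr, Mo, 9), (29, 11, A, Atlas, 4, x2, Wes, 2), (29, 11, A, Atlas, 4, x2, Wes, 6), (29, 11, A, Atlas, 4, x2, Yan, 9), (32, 11, A, Alpha, 4, x2, Wes, 2), (32, 11, A, Alpha, 4, x2, Wes, 6), (32, 11, A, Alpha, 4, x2, Yan, 9), (38, 23, B, Helix, 34, hr, Mo, 9), (4, 11, A, Delta, 4, x2, Wes, 2), (4, 11, A, Delta, 4, x2, Wes, 6), (4, 11, A, Delta, 4, x2, Yan, 9), (7, 11, B, Helix, 4, x2, Wes, 2), (7, 11, B, Helix, 4, x2, Wes, 6), (7, 11, B, Helix, 4, x2, Yan, 9)}
Keep only column(s) room, cid, sid (12 duplicate(s) eliminated): {(15, x2, 4), (17, eng, 11), (17, qa, 18), (21, eng, 11), (21, qa, 18), (25, x2, 4), (27, hr, 34), (29, x2, 4), (32, x2, 4), (38, hr, 34), (4, x2, 4), (7, x2, 4)}
Apply σ_{room > 5}; surviving tuples: {(15, x2, 4), (17, eng, 11), (17, qa, 18), (21, eng, 11), (21, qa, 18), (25, x2, 4), (27, hr, 34), (29, x2, 4), (32, x2, 4), (38, hr, 34), (7, x2, 4)}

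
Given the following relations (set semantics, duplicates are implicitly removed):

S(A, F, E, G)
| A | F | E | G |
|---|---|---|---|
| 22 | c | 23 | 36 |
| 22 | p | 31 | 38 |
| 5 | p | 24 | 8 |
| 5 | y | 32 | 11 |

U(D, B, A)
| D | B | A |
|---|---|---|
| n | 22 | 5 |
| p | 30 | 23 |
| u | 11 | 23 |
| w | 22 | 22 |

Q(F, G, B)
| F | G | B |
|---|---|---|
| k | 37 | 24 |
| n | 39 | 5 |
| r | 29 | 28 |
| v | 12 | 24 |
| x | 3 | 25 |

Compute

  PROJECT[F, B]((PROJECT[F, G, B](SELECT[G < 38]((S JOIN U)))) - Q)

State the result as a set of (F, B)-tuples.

Joining S and U on A yields {(22, c, 23, 36, w, 22), (22, p, 31, 38, w, 22), (5, p, 24, 8, n, 22), (5, y, 32, 11, n, 22)}.
Apply σ_{G < 38}; surviving tuples: {(22, c, 23, 36, w, 22), (5, p, 24, 8, n, 22), (5, y, 32, 11, n, 22)}
Keep only column(s) F, G, B: {(c, 36, 22), (p, 8, 22), (y, 11, 22)}
Set difference of the two operands is {(c, 36, 22), (p, 8, 22), (y, 11, 22)}.
Keep only column(s) F, B: {(c, 22), (p, 22), (y, 22)}

{(c, 22), (p, 22), (y, 22)}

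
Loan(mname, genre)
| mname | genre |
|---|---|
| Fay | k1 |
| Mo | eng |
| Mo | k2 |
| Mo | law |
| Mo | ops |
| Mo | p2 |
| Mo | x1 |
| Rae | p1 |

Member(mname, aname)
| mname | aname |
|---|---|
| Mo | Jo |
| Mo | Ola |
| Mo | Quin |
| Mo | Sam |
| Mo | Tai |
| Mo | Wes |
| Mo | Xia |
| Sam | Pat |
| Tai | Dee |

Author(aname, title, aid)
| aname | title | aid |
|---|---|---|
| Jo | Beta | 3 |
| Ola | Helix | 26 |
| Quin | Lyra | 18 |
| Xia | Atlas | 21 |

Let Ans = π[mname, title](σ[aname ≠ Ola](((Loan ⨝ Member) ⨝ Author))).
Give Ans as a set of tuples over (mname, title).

{(Mo, Atlas), (Mo, Beta), (Mo, Lyra)}

Natural join on mname: {(Mo, eng, Jo), (Mo, eng, Ola), (Mo, eng, Quin), (Mo, eng, Sam), (Mo, eng, Tai), (Mo, eng, Wes), (Mo, eng, Xia), (Mo, k2, Jo), (Mo, k2, Ola), (Mo, k2, Quin), (Mo, k2, Sam), (Mo, k2, Tai), (Mo, k2, Wes), (Mo, k2, Xia), (Mo, law, Jo), (Mo, law, Ola), (Mo, law, Quin), (Mo, law, Sam), (Mo, law, Tai), (Mo, law, Wes), (Mo, law, Xia), (Mo, ops, Jo), (Mo, ops, Ola), (Mo, ops, Quin), (Mo, ops, Sam), (Mo, ops, Tai), (Mo, ops, Wes), (Mo, ops, Xia), (Mo, p2, Jo), (Mo, p2, Ola), (Mo, p2, Quin), (Mo, p2, Sam), (Mo, p2, Tai), (Mo, p2, Wes), (Mo, p2, Xia), (Mo, x1, Jo), (Mo, x1, Ola), (Mo, x1, Quin), (Mo, x1, Sam), (Mo, x1, Tai), (Mo, x1, Wes), (Mo, x1, Xia)}
Natural join on aname: {(Mo, eng, Jo, Beta, 3), (Mo, eng, Ola, Helix, 26), (Mo, eng, Quin, Lyra, 18), (Mo, eng, Xia, Atlas, 21), (Mo, k2, Jo, Beta, 3), (Mo, k2, Ola, Helix, 26), (Mo, k2, Quin, Lyra, 18), (Mo, k2, Xia, Atlas, 21), (Mo, law, Jo, Beta, 3), (Mo, law, Ola, Helix, 26), (Mo, law, Quin, Lyra, 18), (Mo, law, Xia, Atlas, 21), (Mo, ops, Jo, Beta, 3), (Mo, ops, Ola, Helix, 26), (Mo, ops, Quin, Lyra, 18), (Mo, ops, Xia, Atlas, 21), (Mo, p2, Jo, Beta, 3), (Mo, p2, Ola, Helix, 26), (Mo, p2, Quin, Lyra, 18), (Mo, p2, Xia, Atlas, 21), (Mo, x1, Jo, Beta, 3), (Mo, x1, Ola, Helix, 26), (Mo, x1, Quin, Lyra, 18), (Mo, x1, Xia, Atlas, 21)}
Apply σ_{aname ≠ Ola}; surviving tuples: {(Mo, eng, Jo, Beta, 3), (Mo, eng, Quin, Lyra, 18), (Mo, eng, Xia, Atlas, 21), (Mo, k2, Jo, Beta, 3), (Mo, k2, Quin, Lyra, 18), (Mo, k2, Xia, Atlas, 21), (Mo, law, Jo, Beta, 3), (Mo, law, Quin, Lyra, 18), (Mo, law, Xia, Atlas, 21), (Mo, ops, Jo, Beta, 3), (Mo, ops, Quin, Lyra, 18), (Mo, ops, Xia, Atlas, 21), (Mo, p2, Jo, Beta, 3), (Mo, p2, Quin, Lyra, 18), (Mo, p2, Xia, Atlas, 21), (Mo, x1, Jo, Beta, 3), (Mo, x1, Quin, Lyra, 18), (Mo, x1, Xia, Atlas, 21)}
Keep only column(s) mname, title (15 duplicate(s) eliminated): {(Mo, Atlas), (Mo, Beta), (Mo, Lyra)}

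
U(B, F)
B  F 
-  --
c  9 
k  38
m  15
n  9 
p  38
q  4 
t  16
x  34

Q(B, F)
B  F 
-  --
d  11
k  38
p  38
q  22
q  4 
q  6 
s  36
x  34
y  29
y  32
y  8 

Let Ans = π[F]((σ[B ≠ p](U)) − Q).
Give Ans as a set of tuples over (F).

{15, 16, 9}

Selection B ≠ p: {(c, 9), (k, 38), (m, 15), (n, 9), (q, 4), (t, 16), (x, 34)}
Set difference of the two operands is {(c, 9), (m, 15), (n, 9), (t, 16)}.
Projecting to F (1 duplicate(s) eliminated): {15, 16, 9}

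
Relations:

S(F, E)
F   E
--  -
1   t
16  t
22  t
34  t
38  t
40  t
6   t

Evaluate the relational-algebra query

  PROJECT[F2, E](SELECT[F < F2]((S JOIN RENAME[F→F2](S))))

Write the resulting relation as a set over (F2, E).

ρ[F→F2]: schema becomes (F2, E); tuples unchanged.
Natural join on E: {(1, t, 1), (1, t, 16), (1, t, 22), (1, t, 34), (1, t, 38), (1, t, 40), (1, t, 6), (16, t, 1), (16, t, 16), (16, t, 22), (16, t, 34), (16, t, 38), (16, t, 40), (16, t, 6), (22, t, 1), (22, t, 16), (22, t, 22), (22, t, 34), (22, t, 38), (22, t, 40), (22, t, 6), (34, t, 1), (34, t, 16), (34, t, 22), (34, t, 34), (34, t, 38), (34, t, 40), (34, t, 6), (38, t, 1), (38, t, 16), (38, t, 22), (38, t, 34), (38, t, 38), (38, t, 40), (38, t, 6), (40, t, 1), (40, t, 16), (40, t, 22), (40, t, 34), (40, t, 38), (40, t, 40), (40, t, 6), (6, t, 1), (6, t, 16), (6, t, 22), (6, t, 34), (6, t, 38), (6, t, 40), (6, t, 6)}
Apply σ_{F < F2}; surviving tuples: {(1, t, 16), (1, t, 22), (1, t, 34), (1, t, 38), (1, t, 40), (1, t, 6), (16, t, 22), (16, t, 34), (16, t, 38), (16, t, 40), (22, t, 34), (22, t, 38), (22, t, 40), (34, t, 38), (34, t, 40), (38, t, 40), (6, t, 16), (6, t, 22), (6, t, 34), (6, t, 38), (6, t, 40)}
Projecting to F2, E (15 duplicate(s) eliminated): {(16, t), (22, t), (34, t), (38, t), (40, t), (6, t)}

{(16, t), (22, t), (34, t), (38, t), (40, t), (6, t)}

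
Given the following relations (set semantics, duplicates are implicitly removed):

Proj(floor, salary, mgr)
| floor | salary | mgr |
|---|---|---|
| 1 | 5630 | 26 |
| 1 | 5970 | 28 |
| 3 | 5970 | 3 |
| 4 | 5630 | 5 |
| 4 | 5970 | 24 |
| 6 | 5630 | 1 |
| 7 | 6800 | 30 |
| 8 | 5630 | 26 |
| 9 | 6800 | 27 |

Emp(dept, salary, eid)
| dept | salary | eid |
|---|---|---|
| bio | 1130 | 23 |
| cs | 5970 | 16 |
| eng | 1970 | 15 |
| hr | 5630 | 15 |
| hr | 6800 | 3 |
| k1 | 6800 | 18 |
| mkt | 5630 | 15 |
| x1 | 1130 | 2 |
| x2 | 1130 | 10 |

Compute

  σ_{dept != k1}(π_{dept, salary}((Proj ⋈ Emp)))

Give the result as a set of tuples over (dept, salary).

{(cs, 5970), (hr, 5630), (hr, 6800), (mkt, 5630)}

Natural join on salary: {(1, 5630, 26, hr, 15), (1, 5630, 26, mkt, 15), (1, 5970, 28, cs, 16), (3, 5970, 3, cs, 16), (4, 5630, 5, hr, 15), (4, 5630, 5, mkt, 15), (4, 5970, 24, cs, 16), (6, 5630, 1, hr, 15), (6, 5630, 1, mkt, 15), (7, 6800, 30, hr, 3), (7, 6800, 30, k1, 18), (8, 5630, 26, hr, 15), (8, 5630, 26, mkt, 15), (9, 6800, 27, hr, 3), (9, 6800, 27, k1, 18)}
π_{dept, salary} gives {(cs, 5970), (hr, 5630), (hr, 6800), (k1, 6800), (mkt, 5630)} (10 duplicate(s) eliminated).
Filtering on dept != k1 leaves {(cs, 5970), (hr, 5630), (hr, 6800), (mkt, 5630)}.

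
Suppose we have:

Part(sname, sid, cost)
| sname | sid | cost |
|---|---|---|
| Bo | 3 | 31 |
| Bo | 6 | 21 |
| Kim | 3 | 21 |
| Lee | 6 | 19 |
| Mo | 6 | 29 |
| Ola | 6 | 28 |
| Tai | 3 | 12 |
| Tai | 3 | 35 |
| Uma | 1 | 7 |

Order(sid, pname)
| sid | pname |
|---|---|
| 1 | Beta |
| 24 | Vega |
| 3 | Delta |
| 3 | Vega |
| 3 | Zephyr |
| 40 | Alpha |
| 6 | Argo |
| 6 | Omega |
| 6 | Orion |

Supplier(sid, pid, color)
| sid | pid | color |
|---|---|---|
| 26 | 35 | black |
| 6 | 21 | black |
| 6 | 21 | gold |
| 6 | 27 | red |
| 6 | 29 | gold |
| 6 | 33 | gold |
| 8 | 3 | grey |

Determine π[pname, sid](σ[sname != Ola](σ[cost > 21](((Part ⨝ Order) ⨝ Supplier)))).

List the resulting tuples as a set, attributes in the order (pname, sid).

Part ⋈ Order (natural join on sid): {(Bo, 3, 31, Delta), (Bo, 3, 31, Vega), (Bo, 3, 31, Zephyr), (Bo, 6, 21, Argo), (Bo, 6, 21, Omega), (Bo, 6, 21, Orion), (Kim, 3, 21, Delta), (Kim, 3, 21, Vega), (Kim, 3, 21, Zephyr), (Lee, 6, 19, Argo), (Lee, 6, 19, Omega), (Lee, 6, 19, Orion), (Mo, 6, 29, Argo), (Mo, 6, 29, Omega), (Mo, 6, 29, Orion), (Ola, 6, 28, Argo), (Ola, 6, 28, Omega), (Ola, 6, 28, Orion), (Tai, 3, 12, Delta), (Tai, 3, 12, Vega), (Tai, 3, 12, Zephyr), (Tai, 3, 35, Delta), (Tai, 3, 35, Vega), (Tai, 3, 35, Zephyr), (Uma, 1, 7, Beta)}
(Part ⨝ Order) ⋈ Supplier (natural join on sid): {(Bo, 6, 21, Argo, 21, black), (Bo, 6, 21, Argo, 21, gold), (Bo, 6, 21, Argo, 27, red), (Bo, 6, 21, Argo, 29, gold), (Bo, 6, 21, Argo, 33, gold), (Bo, 6, 21, Omega, 21, black), (Bo, 6, 21, Omega, 21, gold), (Bo, 6, 21, Omega, 27, red), (Bo, 6, 21, Omega, 29, gold), (Bo, 6, 21, Omega, 33, gold), (Bo, 6, 21, Orion, 21, black), (Bo, 6, 21, Orion, 21, gold), (Bo, 6, 21, Orion, 27, red), (Bo, 6, 21, Orion, 29, gold), (Bo, 6, 21, Orion, 33, gold), (Lee, 6, 19, Argo, 21, black), (Lee, 6, 19, Argo, 21, gold), (Lee, 6, 19, Argo, 27, red), (Lee, 6, 19, Argo, 29, gold), (Lee, 6, 19, Argo, 33, gold), (Lee, 6, 19, Omega, 21, black), (Lee, 6, 19, Omega, 21, gold), (Lee, 6, 19, Omega, 27, red), (Lee, 6, 19, Omega, 29, gold), (Lee, 6, 19, Omega, 33, gold), (Lee, 6, 19, Orion, 21, black), (Lee, 6, 19, Orion, 21, gold), (Lee, 6, 19, Orion, 27, red), (Lee, 6, 19, Orion, 29, gold), (Lee, 6, 19, Orion, 33, gold), (Mo, 6, 29, Argo, 21, black), (Mo, 6, 29, Argo, 21, gold), (Mo, 6, 29, Argo, 27, red), (Mo, 6, 29, Argo, 29, gold), (Mo, 6, 29, Argo, 33, gold), (Mo, 6, 29, Omega, 21, black), (Mo, 6, 29, Omega, 21, gold), (Mo, 6, 29, Omega, 27, red), (Mo, 6, 29, Omega, 29, gold), (Mo, 6, 29, Omega, 33, gold), (Mo, 6, 29, Orion, 21, black), (Mo, 6, 29, Orion, 21, gold), (Mo, 6, 29, Orion, 27, red), (Mo, 6, 29, Orion, 29, gold), (Mo, 6, 29, Orion, 33, gold), (Ola, 6, 28, Argo, 21, black), (Ola, 6, 28, Argo, 21, gold), (Ola, 6, 28, Argo, 27, red), (Ola, 6, 28, Argo, 29, gold), (Ola, 6, 28, Argo, 33, gold), (Ola, 6, 28, Omega, 21, black), (Ola, 6, 28, Omega, 21, gold), (Ola, 6, 28, Omega, 27, red), (Ola, 6, 28, Omega, 29, gold), (Ola, 6, 28, Omega, 33, gold), (Ola, 6, 28, Orion, 21, black), (Ola, 6, 28, Orion, 21, gold), (Ola, 6, 28, Orion, 27, red), (Ola, 6, 28, Orion, 29, gold), (Ola, 6, 28, Orion, 33, gold)}
Selection cost > 21: {(Mo, 6, 29, Argo, 21, black), (Mo, 6, 29, Argo, 21, gold), (Mo, 6, 29, Argo, 27, red), (Mo, 6, 29, Argo, 29, gold), (Mo, 6, 29, Argo, 33, gold), (Mo, 6, 29, Omega, 21, black), (Mo, 6, 29, Omega, 21, gold), (Mo, 6, 29, Omega, 27, red), (Mo, 6, 29, Omega, 29, gold), (Mo, 6, 29, Omega, 33, gold), (Mo, 6, 29, Orion, 21, black), (Mo, 6, 29, Orion, 21, gold), (Mo, 6, 29, Orion, 27, red), (Mo, 6, 29, Orion, 29, gold), (Mo, 6, 29, Orion, 33, gold), (Ola, 6, 28, Argo, 21, black), (Ola, 6, 28, Argo, 21, gold), (Ola, 6, 28, Argo, 27, red), (Ola, 6, 28, Argo, 29, gold), (Ola, 6, 28, Argo, 33, gold), (Ola, 6, 28, Omega, 21, black), (Ola, 6, 28, Omega, 21, gold), (Ola, 6, 28, Omega, 27, red), (Ola, 6, 28, Omega, 29, gold), (Ola, 6, 28, Omega, 33, gold), (Ola, 6, 28, Orion, 21, black), (Ola, 6, 28, Orion, 21, gold), (Ola, 6, 28, Orion, 27, red), (Ola, 6, 28, Orion, 29, gold), (Ola, 6, 28, Orion, 33, gold)}
Selection sname != Ola: {(Mo, 6, 29, Argo, 21, black), (Mo, 6, 29, Argo, 21, gold), (Mo, 6, 29, Argo, 27, red), (Mo, 6, 29, Argo, 29, gold), (Mo, 6, 29, Argo, 33, gold), (Mo, 6, 29, Omega, 21, black), (Mo, 6, 29, Omega, 21, gold), (Mo, 6, 29, Omega, 27, red), (Mo, 6, 29, Omega, 29, gold), (Mo, 6, 29, Omega, 33, gold), (Mo, 6, 29, Orion, 21, black), (Mo, 6, 29, Orion, 21, gold), (Mo, 6, 29, Orion, 27, red), (Mo, 6, 29, Orion, 29, gold), (Mo, 6, 29, Orion, 33, gold)}
Projecting to pname, sid (12 duplicate(s) eliminated): {(Argo, 6), (Omega, 6), (Orion, 6)}

{(Argo, 6), (Omega, 6), (Orion, 6)}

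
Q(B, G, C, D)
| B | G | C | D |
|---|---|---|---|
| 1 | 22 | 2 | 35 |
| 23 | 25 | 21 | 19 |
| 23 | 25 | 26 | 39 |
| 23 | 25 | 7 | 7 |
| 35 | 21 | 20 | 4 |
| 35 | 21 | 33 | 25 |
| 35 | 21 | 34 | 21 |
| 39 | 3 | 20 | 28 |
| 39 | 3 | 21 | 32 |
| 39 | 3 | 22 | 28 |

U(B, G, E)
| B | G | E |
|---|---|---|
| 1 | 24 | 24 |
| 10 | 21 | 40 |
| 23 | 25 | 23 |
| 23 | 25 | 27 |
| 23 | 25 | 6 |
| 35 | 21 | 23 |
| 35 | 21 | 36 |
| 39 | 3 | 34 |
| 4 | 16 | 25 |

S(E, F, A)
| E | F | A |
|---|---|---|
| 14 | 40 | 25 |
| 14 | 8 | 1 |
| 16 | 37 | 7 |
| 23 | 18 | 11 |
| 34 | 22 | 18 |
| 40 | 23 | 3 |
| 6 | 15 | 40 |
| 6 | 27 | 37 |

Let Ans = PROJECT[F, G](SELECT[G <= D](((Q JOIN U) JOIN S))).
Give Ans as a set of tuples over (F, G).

Q ⋈ U (natural join on B, G): {(23, 25, 21, 19, 23), (23, 25, 21, 19, 27), (23, 25, 21, 19, 6), (23, 25, 26, 39, 23), (23, 25, 26, 39, 27), (23, 25, 26, 39, 6), (23, 25, 7, 7, 23), (23, 25, 7, 7, 27), (23, 25, 7, 7, 6), (35, 21, 20, 4, 23), (35, 21, 20, 4, 36), (35, 21, 33, 25, 23), (35, 21, 33, 25, 36), (35, 21, 34, 21, 23), (35, 21, 34, 21, 36), (39, 3, 20, 28, 34), (39, 3, 21, 32, 34), (39, 3, 22, 28, 34)}
(Q JOIN U) ⋈ S (natural join on E): {(23, 25, 21, 19, 23, 18, 11), (23, 25, 21, 19, 6, 15, 40), (23, 25, 21, 19, 6, 27, 37), (23, 25, 26, 39, 23, 18, 11), (23, 25, 26, 39, 6, 15, 40), (23, 25, 26, 39, 6, 27, 37), (23, 25, 7, 7, 23, 18, 11), (23, 25, 7, 7, 6, 15, 40), (23, 25, 7, 7, 6, 27, 37), (35, 21, 20, 4, 23, 18, 11), (35, 21, 33, 25, 23, 18, 11), (35, 21, 34, 21, 23, 18, 11), (39, 3, 20, 28, 34, 22, 18), (39, 3, 21, 32, 34, 22, 18), (39, 3, 22, 28, 34, 22, 18)}
σ[G <= D]: keep tuples satisfying G <= D → {(23, 25, 26, 39, 23, 18, 11), (23, 25, 26, 39, 6, 15, 40), (23, 25, 26, 39, 6, 27, 37), (35, 21, 33, 25, 23, 18, 11), (35, 21, 34, 21, 23, 18, 11), (39, 3, 20, 28, 34, 22, 18), (39, 3, 21, 32, 34, 22, 18), (39, 3, 22, 28, 34, 22, 18)}
Keep only column(s) F, G (3 duplicate(s) eliminated): {(15, 25), (18, 21), (18, 25), (22, 3), (27, 25)}

{(15, 25), (18, 21), (18, 25), (22, 3), (27, 25)}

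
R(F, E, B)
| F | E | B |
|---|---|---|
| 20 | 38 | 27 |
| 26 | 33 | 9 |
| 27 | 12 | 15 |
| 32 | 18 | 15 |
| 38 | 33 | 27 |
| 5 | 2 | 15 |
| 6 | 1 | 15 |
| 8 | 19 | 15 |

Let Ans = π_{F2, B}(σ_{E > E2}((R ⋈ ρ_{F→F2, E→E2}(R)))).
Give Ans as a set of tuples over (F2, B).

{(27, 15), (32, 15), (38, 27), (5, 15), (6, 15)}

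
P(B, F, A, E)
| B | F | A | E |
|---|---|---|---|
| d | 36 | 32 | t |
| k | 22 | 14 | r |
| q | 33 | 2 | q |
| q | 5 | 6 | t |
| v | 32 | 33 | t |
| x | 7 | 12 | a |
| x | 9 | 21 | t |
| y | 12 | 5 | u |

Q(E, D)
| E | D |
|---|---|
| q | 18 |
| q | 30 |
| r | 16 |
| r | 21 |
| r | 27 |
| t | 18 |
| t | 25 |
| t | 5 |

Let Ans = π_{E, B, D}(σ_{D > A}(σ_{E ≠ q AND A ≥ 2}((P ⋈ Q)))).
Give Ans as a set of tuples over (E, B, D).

P ⋈ Q (natural join on E): {(d, 36, 32, t, 18), (d, 36, 32, t, 25), (d, 36, 32, t, 5), (k, 22, 14, r, 16), (k, 22, 14, r, 21), (k, 22, 14, r, 27), (q, 33, 2, q, 18), (q, 33, 2, q, 30), (q, 5, 6, t, 18), (q, 5, 6, t, 25), (q, 5, 6, t, 5), (v, 32, 33, t, 18), (v, 32, 33, t, 25), (v, 32, 33, t, 5), (x, 9, 21, t, 18), (x, 9, 21, t, 25), (x, 9, 21, t, 5)}
Apply σ_{E ≠ q AND A ≥ 2}; surviving tuples: {(d, 36, 32, t, 18), (d, 36, 32, t, 25), (d, 36, 32, t, 5), (k, 22, 14, r, 16), (k, 22, 14, r, 21), (k, 22, 14, r, 27), (q, 5, 6, t, 18), (q, 5, 6, t, 25), (q, 5, 6, t, 5), (v, 32, 33, t, 18), (v, 32, 33, t, 25), (v, 32, 33, t, 5), (x, 9, 21, t, 18), (x, 9, 21, t, 25), (x, 9, 21, t, 5)}
Apply σ_{D > A}; surviving tuples: {(k, 22, 14, r, 16), (k, 22, 14, r, 21), (k, 22, 14, r, 27), (q, 5, 6, t, 18), (q, 5, 6, t, 25), (x, 9, 21, t, 25)}
π[E, B, D]: project onto (E, B, D) → {(r, k, 16), (r, k, 21), (r, k, 27), (t, q, 18), (t, q, 25), (t, x, 25)}

{(r, k, 16), (r, k, 21), (r, k, 27), (t, q, 18), (t, q, 25), (t, x, 25)}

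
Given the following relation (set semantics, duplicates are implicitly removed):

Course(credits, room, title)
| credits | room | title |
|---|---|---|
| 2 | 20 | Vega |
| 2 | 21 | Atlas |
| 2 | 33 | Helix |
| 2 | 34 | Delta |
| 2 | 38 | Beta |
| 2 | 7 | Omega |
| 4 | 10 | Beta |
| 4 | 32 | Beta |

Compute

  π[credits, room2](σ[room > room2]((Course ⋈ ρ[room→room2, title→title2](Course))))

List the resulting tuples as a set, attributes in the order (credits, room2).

{(2, 20), (2, 21), (2, 33), (2, 34), (2, 7), (4, 10)}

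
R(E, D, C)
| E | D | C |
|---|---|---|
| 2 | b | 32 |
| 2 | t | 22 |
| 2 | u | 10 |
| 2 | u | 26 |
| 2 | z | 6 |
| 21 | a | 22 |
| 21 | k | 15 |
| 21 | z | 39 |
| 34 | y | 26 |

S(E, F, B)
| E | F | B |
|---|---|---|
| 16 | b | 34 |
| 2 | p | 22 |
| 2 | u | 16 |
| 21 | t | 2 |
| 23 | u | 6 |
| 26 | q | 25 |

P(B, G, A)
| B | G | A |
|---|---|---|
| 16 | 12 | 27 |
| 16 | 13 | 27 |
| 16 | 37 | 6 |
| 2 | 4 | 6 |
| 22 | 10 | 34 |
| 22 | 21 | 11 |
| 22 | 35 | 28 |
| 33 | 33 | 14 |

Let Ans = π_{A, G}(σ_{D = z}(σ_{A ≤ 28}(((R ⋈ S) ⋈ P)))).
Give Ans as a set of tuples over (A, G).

{(11, 21), (27, 12), (27, 13), (28, 35), (6, 37), (6, 4)}

Joining R and S on E yields {(2, b, 32, p, 22), (2, b, 32, u, 16), (2, t, 22, p, 22), (2, t, 22, u, 16), (2, u, 10, p, 22), (2, u, 10, u, 16), (2, u, 26, p, 22), (2, u, 26, u, 16), (2, z, 6, p, 22), (2, z, 6, u, 16), (21, a, 22, t, 2), (21, k, 15, t, 2), (21, z, 39, t, 2)}.
Joining (R ⋈ S) and P on B yields {(2, b, 32, p, 22, 10, 34), (2, b, 32, p, 22, 21, 11), (2, b, 32, p, 22, 35, 28), (2, b, 32, u, 16, 12, 27), (2, b, 32, u, 16, 13, 27), (2, b, 32, u, 16, 37, 6), (2, t, 22, p, 22, 10, 34), (2, t, 22, p, 22, 21, 11), (2, t, 22, p, 22, 35, 28), (2, t, 22, u, 16, 12, 27), (2, t, 22, u, 16, 13, 27), (2, t, 22, u, 16, 37, 6), (2, u, 10, p, 22, 10, 34), (2, u, 10, p, 22, 21, 11), (2, u, 10, p, 22, 35, 28), (2, u, 10, u, 16, 12, 27), (2, u, 10, u, 16, 13, 27), (2, u, 10, u, 16, 37, 6), (2, u, 26, p, 22, 10, 34), (2, u, 26, p, 22, 21, 11), (2, u, 26, p, 22, 35, 28), (2, u, 26, u, 16, 12, 27), (2, u, 26, u, 16, 13, 27), (2, u, 26, u, 16, 37, 6), (2, z, 6, p, 22, 10, 34), (2, z, 6, p, 22, 21, 11), (2, z, 6, p, 22, 35, 28), (2, z, 6, u, 16, 12, 27), (2, z, 6, u, 16, 13, 27), (2, z, 6, u, 16, 37, 6), (21, a, 22, t, 2, 4, 6), (21, k, 15, t, 2, 4, 6), (21, z, 39, t, 2, 4, 6)}.
Selection A ≤ 28: {(2, b, 32, p, 22, 21, 11), (2, b, 32, p, 22, 35, 28), (2, b, 32, u, 16, 12, 27), (2, b, 32, u, 16, 13, 27), (2, b, 32, u, 16, 37, 6), (2, t, 22, p, 22, 21, 11), (2, t, 22, p, 22, 35, 28), (2, t, 22, u, 16, 12, 27), (2, t, 22, u, 16, 13, 27), (2, t, 22, u, 16, 37, 6), (2, u, 10, p, 22, 21, 11), (2, u, 10, p, 22, 35, 28), (2, u, 10, u, 16, 12, 27), (2, u, 10, u, 16, 13, 27), (2, u, 10, u, 16, 37, 6), (2, u, 26, p, 22, 21, 11), (2, u, 26, p, 22, 35, 28), (2, u, 26, u, 16, 12, 27), (2, u, 26, u, 16, 13, 27), (2, u, 26, u, 16, 37, 6), (2, z, 6, p, 22, 21, 11), (2, z, 6, p, 22, 35, 28), (2, z, 6, u, 16, 12, 27), (2, z, 6, u, 16, 13, 27), (2, z, 6, u, 16, 37, 6), (21, a, 22, t, 2, 4, 6), (21, k, 15, t, 2, 4, 6), (21, z, 39, t, 2, 4, 6)}
Selection D = z: {(2, z, 6, p, 22, 21, 11), (2, z, 6, p, 22, 35, 28), (2, z, 6, u, 16, 12, 27), (2, z, 6, u, 16, 13, 27), (2, z, 6, u, 16, 37, 6), (21, z, 39, t, 2, 4, 6)}
π[A, G]: project onto (A, G) → {(11, 21), (27, 12), (27, 13), (28, 35), (6, 37), (6, 4)}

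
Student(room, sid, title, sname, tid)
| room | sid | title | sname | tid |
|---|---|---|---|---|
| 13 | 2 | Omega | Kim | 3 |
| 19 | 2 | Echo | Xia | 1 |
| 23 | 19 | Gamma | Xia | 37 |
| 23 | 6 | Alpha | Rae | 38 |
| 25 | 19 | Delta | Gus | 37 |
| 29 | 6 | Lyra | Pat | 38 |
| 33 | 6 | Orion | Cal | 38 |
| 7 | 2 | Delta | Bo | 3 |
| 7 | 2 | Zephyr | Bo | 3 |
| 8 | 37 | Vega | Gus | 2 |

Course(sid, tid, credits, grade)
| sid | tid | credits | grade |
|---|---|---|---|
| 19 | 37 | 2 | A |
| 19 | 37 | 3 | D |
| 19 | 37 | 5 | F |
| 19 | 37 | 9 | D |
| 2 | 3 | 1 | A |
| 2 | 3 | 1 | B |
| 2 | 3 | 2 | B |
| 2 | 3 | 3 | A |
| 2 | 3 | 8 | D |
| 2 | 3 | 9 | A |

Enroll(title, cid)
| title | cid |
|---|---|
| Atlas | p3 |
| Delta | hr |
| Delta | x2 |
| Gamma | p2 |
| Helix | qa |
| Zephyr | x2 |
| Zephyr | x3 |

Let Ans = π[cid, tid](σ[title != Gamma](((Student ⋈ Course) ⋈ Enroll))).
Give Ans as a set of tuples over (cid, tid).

{(hr, 3), (hr, 37), (x2, 3), (x2, 37), (x3, 3)}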